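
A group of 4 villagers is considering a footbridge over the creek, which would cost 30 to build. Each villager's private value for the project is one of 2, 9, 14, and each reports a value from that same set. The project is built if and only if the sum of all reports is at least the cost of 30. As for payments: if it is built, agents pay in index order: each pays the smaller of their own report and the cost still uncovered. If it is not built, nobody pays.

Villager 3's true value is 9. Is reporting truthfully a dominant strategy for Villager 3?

Consider the case where Villager 1 reports 2, Villager 2 reports 14 and Villager 4 reports 14.
Truthful report 9: project built, pays 9, utility 9 - 9 = 0.
Report 2 instead: project built, pays 2, utility 9 - 2 = 7.
Since 7 > 0, reporting 2 is strictly better here, so truthful reporting is not dominant.

No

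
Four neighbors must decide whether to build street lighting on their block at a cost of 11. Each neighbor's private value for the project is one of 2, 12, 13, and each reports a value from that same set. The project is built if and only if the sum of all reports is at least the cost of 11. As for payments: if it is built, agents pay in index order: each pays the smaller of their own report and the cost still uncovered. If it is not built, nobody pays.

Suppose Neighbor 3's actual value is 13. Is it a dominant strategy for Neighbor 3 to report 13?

No

Consider the case where Neighbor 1 reports 2, Neighbor 2 reports 2 and Neighbor 4 reports 12.
Truthful report 13: project built, pays 7, utility 13 - 7 = 6.
Report 2 instead: project built, pays 2, utility 13 - 2 = 11.
Since 11 > 6, reporting 2 is strictly better here, so truthful reporting is not dominant.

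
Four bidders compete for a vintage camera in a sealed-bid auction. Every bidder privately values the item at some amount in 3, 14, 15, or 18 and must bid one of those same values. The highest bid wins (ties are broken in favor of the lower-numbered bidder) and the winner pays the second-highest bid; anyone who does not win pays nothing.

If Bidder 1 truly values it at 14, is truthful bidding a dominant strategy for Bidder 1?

Check each profile of the others' bids and compare truth against every alternative bid.
Others bid (3, 3, 3): truth gives 11, best alternative gives 11.
Others bid (3, 3, 14): truth gives 0, best alternative gives 0.
Others bid (3, 3, 15): truth gives 0, best alternative gives 0.
Others bid (3, 3, 18): truth gives 0, best alternative gives 0.
Others bid (3, 14, 3): truth gives 0, best alternative gives 0.
Others bid (3, 14, 14): truth gives 0, best alternative gives 0.
(Remaining 58 profiles checked similarly; truth is weakly best in each.)
In every case the truthful bid is at least as good as any alternative, so it is a dominant strategy.

Yes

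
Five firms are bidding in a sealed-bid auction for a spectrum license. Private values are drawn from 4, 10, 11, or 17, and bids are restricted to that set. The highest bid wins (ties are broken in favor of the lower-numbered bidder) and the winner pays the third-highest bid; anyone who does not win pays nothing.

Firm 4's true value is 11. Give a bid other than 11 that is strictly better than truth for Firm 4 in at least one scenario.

17

Suppose Firm 1 bids 4, Firm 2 bids 4, Firm 3 bids 4 and Firm 5 bids 17.
Bid 11: loses, pays 0, utility 0.
Bid 17: wins, pays 4, utility 11 - 4 = 7.
So bidding 17 beats truth here (7 > 0).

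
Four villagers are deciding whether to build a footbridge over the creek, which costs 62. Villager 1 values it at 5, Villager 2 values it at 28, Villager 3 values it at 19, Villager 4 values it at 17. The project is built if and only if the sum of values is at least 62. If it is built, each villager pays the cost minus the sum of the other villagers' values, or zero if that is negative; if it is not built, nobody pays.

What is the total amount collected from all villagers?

Total value 69 ≥ cost 62, so it is built.
Villager 1: others sum to 64; max(0, 62 - 64) = 0.
Villager 2: others sum to 41; max(0, 62 - 41) = 21.
Villager 3: others sum to 50; max(0, 62 - 50) = 12.
Villager 4: others sum to 52; max(0, 62 - 52) = 10.
Total collected = 0 + 21 + 12 + 10 = 43.

43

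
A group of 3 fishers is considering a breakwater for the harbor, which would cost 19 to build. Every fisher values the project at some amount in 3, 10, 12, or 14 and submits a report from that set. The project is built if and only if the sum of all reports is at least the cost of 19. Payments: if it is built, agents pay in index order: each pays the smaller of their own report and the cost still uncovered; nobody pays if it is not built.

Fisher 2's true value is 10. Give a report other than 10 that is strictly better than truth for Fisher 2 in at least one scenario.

3

Suppose Fisher 1 reports 3 and Fisher 3 reports 14.
Report 10: project built, pays 10, utility 10 - 10 = 0.
Report 3: project built, pays 3, utility 10 - 3 = 7.
So reporting 3 beats truth here (7 > 0).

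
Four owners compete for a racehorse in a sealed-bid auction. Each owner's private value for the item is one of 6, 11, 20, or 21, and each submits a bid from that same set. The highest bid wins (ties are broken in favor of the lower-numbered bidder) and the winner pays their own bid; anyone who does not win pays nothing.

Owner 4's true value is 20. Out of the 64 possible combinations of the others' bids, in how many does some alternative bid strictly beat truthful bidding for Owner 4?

1

Others bid (6, 6, 6): truth gives 0; bid 11 gives 9 > 0. Violating.
Others bid (6, 6, 11): truth gives 0; no alternative beats it.
Others bid (6, 6, 20): truth gives 0; no alternative beats it.
(Checking all 64 profiles: 1 has a profitable deviation, 63 do not.)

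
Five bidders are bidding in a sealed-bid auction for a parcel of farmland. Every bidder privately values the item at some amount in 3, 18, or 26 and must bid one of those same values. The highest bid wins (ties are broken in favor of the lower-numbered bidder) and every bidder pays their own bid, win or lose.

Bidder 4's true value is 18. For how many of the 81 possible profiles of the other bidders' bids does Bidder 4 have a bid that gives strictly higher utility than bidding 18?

79

Others bid (3, 3, 3, 26): truth gives -18; bid 3 gives -3 > -18. Violating.
Others bid (3, 3, 18, 3): truth gives -18; bid 3 gives -3 > -18. Violating.
Others bid (3, 3, 18, 18): truth gives -18; bid 3 gives -3 > -18. Violating.
Others bid (3, 3, 18, 26): truth gives -18; bid 3 gives -3 > -18. Violating.
Others bid (3, 3, 3, 3): truth gives 0; no alternative beats it.
Others bid (3, 3, 3, 18): truth gives 0; no alternative beats it.
(Checking all 81 profiles: 79 have a profitable deviation, 2 do not.)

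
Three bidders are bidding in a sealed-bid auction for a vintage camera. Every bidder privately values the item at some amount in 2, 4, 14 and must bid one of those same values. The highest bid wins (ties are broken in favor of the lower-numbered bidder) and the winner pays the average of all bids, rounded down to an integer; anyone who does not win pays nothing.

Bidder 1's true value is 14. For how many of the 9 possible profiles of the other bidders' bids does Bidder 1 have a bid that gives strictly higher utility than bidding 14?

4

Others bid (2, 2): truth gives 8; bid 2 gives 12 > 8. Violating.
Others bid (2, 4): truth gives 8; bid 4 gives 11 > 8. Violating.
Others bid (4, 2): truth gives 8; bid 4 gives 11 > 8. Violating.
Others bid (4, 4): truth gives 7; bid 4 gives 10 > 7. Violating.
Others bid (2, 14): truth gives 4; no alternative beats it.
Others bid (4, 14): truth gives 4; no alternative beats it.
(Checking all 9 profiles: 4 have a profitable deviation, 5 do not.)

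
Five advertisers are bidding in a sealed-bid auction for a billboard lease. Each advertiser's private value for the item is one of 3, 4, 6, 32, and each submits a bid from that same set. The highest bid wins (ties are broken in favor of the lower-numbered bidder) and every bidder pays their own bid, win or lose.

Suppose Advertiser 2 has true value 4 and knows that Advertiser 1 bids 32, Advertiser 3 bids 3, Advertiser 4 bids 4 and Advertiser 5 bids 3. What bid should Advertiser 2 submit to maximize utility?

3

Bid 3: loses but pays 3, utility -3.
Bid 4: loses but pays 4, utility -4.
Bid 6: loses but pays 6, utility -6.
Bid 32: loses but pays 32, utility -32.
The best choice is 3 with utility -3.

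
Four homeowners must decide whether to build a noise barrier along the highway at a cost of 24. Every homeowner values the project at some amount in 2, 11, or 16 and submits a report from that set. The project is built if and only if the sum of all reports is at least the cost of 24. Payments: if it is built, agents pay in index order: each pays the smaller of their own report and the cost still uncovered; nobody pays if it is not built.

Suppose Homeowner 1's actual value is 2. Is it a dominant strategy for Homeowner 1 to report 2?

Check each profile of the others' reports and compare truth against every alternative report.
Others report (2, 2, 11): truth gives 0, best alternative gives -9.
Others report (2, 2, 16): truth gives 0, best alternative gives -9.
Others report (2, 11, 2): truth gives 0, best alternative gives -9.
Others report (2, 11, 11): truth gives 0, best alternative gives -9.
Others report (2, 11, 16): truth gives 0, best alternative gives -9.
Others report (2, 16, 2): truth gives 0, best alternative gives -9.
(Remaining 21 profiles checked similarly; truth is weakly best in each.)
In every case the truthful report is at least as good as any alternative, so it is a dominant strategy.

Yes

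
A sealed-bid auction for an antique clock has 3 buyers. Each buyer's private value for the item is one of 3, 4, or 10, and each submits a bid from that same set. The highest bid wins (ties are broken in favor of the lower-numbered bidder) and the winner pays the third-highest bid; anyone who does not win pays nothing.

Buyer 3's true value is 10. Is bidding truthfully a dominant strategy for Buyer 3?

Check each profile of the others' bids and compare truth against every alternative bid.
Others bid (3, 4): truth gives 7, best alternative gives 0.
Others bid (4, 3): truth gives 7, best alternative gives 0.
Others bid (4, 4): truth gives 6, best alternative gives 0.
Others bid (3, 3): truth gives 7, best alternative gives 7.
Others bid (3, 10): truth gives 0, best alternative gives 0.
Others bid (4, 10): truth gives 0, best alternative gives 0.
(Remaining 3 profiles checked similarly; truth is weakly best in each.)
In every case the truthful bid is at least as good as any alternative, so it is a dominant strategy.

Yes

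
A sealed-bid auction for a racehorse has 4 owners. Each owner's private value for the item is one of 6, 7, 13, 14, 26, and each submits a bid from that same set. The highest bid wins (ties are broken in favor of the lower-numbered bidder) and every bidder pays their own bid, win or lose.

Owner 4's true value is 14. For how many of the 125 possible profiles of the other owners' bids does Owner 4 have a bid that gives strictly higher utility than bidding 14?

Others bid (6, 6, 6): truth gives 0; bid 7 gives 7 > 0. Violating.
Others bid (6, 6, 7): truth gives 0; bid 13 gives 1 > 0. Violating.
Others bid (6, 6, 14): truth gives -14; bid 6 gives -6 > -14. Violating.
Others bid (6, 6, 26): truth gives -14; bid 6 gives -6 > -14. Violating.
Others bid (6, 6, 13): truth gives 0; no alternative beats it.
Others bid (6, 7, 13): truth gives 0; no alternative beats it.
(Checking all 125 profiles: 106 have a profitable deviation, 19 do not.)

106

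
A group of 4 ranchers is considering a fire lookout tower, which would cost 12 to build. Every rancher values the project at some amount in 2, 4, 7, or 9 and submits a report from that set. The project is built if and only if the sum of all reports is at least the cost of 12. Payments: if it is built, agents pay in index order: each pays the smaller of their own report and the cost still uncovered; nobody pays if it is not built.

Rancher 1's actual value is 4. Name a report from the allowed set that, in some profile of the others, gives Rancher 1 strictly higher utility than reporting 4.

Suppose Rancher 2 reports 2, Rancher 3 reports 2 and Rancher 4 reports 7.
Report 4: project built, pays 4, utility 4 - 4 = 0.
Report 2: project built, pays 2, utility 4 - 2 = 2.
So reporting 2 beats truth here (2 > 0).

2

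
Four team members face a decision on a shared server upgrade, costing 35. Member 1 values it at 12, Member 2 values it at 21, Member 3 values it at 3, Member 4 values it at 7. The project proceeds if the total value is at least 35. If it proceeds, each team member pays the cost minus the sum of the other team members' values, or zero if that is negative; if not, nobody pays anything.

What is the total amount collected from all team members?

Total value 43 ≥ cost 35, so it is built.
Member 1: others sum to 31; max(0, 35 - 31) = 4.
Member 2: others sum to 22; max(0, 35 - 22) = 13.
Member 3: others sum to 40; max(0, 35 - 40) = 0.
Member 4: others sum to 36; max(0, 35 - 36) = 0.
Total collected = 4 + 13 + 0 + 0 = 17.

17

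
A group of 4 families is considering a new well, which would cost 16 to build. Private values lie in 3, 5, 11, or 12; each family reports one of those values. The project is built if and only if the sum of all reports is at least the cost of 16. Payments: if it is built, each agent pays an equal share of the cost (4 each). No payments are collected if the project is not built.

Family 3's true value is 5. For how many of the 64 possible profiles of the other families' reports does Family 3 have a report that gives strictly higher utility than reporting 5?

Others report (3, 3, 3): truth gives 0; report 11 gives 1 > 0. Violating.
Others report (3, 3, 5): truth gives 1; no alternative beats it.
Others report (3, 3, 11): truth gives 1; no alternative beats it.
(Checking all 64 profiles: 1 has a profitable deviation, 63 do not.)

1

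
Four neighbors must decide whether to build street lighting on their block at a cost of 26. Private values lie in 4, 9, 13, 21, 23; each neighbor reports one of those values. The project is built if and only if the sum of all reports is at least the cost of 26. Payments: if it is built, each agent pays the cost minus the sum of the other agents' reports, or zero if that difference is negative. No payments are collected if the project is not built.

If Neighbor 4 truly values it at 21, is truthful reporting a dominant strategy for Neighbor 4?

Yes

Check each profile of the others' reports and compare truth against every alternative report.
Others report (4, 4, 21): truth gives 21, best alternative gives 21.
Others report (4, 4, 23): truth gives 21, best alternative gives 21.
Others report (4, 9, 13): truth gives 21, best alternative gives 21.
Others report (4, 9, 21): truth gives 21, best alternative gives 21.
Others report (4, 9, 23): truth gives 21, best alternative gives 21.
Others report (4, 13, 9): truth gives 21, best alternative gives 21.
(Remaining 119 profiles checked similarly; truth is weakly best in each.)
In every case the truthful report is at least as good as any alternative, so it is a dominant strategy.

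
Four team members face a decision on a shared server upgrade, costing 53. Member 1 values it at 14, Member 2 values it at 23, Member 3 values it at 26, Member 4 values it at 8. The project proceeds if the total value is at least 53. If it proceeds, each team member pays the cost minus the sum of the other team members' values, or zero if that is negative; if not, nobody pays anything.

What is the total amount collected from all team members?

13

Total value 71 ≥ cost 53, so it is built.
Member 1: others sum to 57; max(0, 53 - 57) = 0.
Member 2: others sum to 48; max(0, 53 - 48) = 5.
Member 3: others sum to 45; max(0, 53 - 45) = 8.
Member 4: others sum to 63; max(0, 53 - 63) = 0.
Total collected = 0 + 5 + 8 + 0 = 13.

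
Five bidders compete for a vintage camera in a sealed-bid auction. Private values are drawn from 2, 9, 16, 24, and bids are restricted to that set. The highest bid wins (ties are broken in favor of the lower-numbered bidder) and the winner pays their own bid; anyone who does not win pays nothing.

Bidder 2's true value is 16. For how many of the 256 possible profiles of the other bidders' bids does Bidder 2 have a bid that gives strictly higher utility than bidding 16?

8

Others bid (2, 2, 2, 2): truth gives 0; bid 9 gives 7 > 0. Violating.
Others bid (2, 2, 2, 9): truth gives 0; bid 9 gives 7 > 0. Violating.
Others bid (2, 2, 9, 2): truth gives 0; bid 9 gives 7 > 0. Violating.
Others bid (2, 2, 9, 9): truth gives 0; bid 9 gives 7 > 0. Violating.
Others bid (2, 2, 2, 16): truth gives 0; no alternative beats it.
Others bid (2, 2, 2, 24): truth gives 0; no alternative beats it.
(Checking all 256 profiles: 8 have a profitable deviation, 248 do not.)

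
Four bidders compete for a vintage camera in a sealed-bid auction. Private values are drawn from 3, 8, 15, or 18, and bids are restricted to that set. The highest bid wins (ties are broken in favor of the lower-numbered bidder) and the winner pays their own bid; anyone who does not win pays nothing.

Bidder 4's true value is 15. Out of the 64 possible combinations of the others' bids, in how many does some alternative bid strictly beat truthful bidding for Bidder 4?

1

Others bid (3, 3, 3): truth gives 0; bid 8 gives 7 > 0. Violating.
Others bid (3, 3, 8): truth gives 0; no alternative beats it.
Others bid (3, 3, 15): truth gives 0; no alternative beats it.
(Checking all 64 profiles: 1 has a profitable deviation, 63 do not.)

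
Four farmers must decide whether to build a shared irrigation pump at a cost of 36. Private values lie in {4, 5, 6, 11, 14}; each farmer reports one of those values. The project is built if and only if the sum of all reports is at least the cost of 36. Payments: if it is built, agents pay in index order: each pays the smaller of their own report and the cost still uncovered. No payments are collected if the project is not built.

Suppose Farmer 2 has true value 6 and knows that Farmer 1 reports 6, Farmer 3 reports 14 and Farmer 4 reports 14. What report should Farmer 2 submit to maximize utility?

4

Report 4: project built, pays 4, utility 6 - 4 = 2.
Report 5: project built, pays 5, utility 6 - 5 = 1.
Report 6: project built, pays 6, utility 6 - 6 = 0.
Report 11: project built, pays 11, utility 6 - 11 = -5.
Report 14: project built, pays 14, utility 6 - 14 = -8.
The best choice is 4 with utility 2.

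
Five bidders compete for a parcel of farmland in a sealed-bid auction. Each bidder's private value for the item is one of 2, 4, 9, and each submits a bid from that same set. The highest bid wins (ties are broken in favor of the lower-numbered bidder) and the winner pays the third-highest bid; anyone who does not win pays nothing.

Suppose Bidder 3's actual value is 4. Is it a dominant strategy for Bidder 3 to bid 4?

No

Consider the case where Bidder 1 bids 2, Bidder 2 bids 2, Bidder 4 bids 2 and Bidder 5 bids 9.
Truthful bid 4: loses, pays 0, utility 0.
Bid 9 instead: wins, pays 2, utility 4 - 2 = 2.
Since 2 > 0, bidding 9 is strictly better here, so truthful bidding is not dominant.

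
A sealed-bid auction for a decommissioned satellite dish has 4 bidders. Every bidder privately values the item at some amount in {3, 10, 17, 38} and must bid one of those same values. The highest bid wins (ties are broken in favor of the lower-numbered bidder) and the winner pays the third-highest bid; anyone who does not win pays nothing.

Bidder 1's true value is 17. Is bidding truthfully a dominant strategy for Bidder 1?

No

Consider the case where Bidder 2 bids 3, Bidder 3 bids 3 and Bidder 4 bids 38.
Truthful bid 17: loses, pays 0, utility 0.
Bid 38 instead: wins, pays 3, utility 17 - 3 = 14.
Since 14 > 0, bidding 38 is strictly better here, so truthful bidding is not dominant.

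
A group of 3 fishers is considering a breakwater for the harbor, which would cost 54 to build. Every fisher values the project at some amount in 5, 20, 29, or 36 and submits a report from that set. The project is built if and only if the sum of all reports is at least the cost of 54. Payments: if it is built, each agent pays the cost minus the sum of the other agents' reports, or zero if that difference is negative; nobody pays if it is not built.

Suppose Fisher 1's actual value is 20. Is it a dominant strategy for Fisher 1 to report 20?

Yes

Check each profile of the others' reports and compare truth against every alternative report.
Others report (20, 36): truth gives 20, best alternative gives 20.
Others report (29, 29): truth gives 20, best alternative gives 20.
Others report (29, 36): truth gives 20, best alternative gives 20.
Others report (36, 20): truth gives 20, best alternative gives 20.
Others report (36, 29): truth gives 20, best alternative gives 20.
Others report (36, 36): truth gives 20, best alternative gives 20.
(Remaining 10 profiles checked similarly; truth is weakly best in each.)
In every case the truthful report is at least as good as any alternative, so it is a dominant strategy.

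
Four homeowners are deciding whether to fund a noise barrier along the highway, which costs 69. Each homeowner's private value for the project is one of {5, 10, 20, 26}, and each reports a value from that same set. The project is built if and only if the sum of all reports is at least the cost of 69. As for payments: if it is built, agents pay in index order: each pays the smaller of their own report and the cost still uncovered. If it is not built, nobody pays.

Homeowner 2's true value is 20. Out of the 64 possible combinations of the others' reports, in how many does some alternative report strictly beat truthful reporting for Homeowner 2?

11

Others report (10, 26, 26): truth gives 0; report 10 gives 10 > 0. Violating.
Others report (20, 20, 20): truth gives 0; report 10 gives 10 > 0. Violating.
Others report (20, 20, 26): truth gives 0; report 5 gives 15 > 0. Violating.
Others report (20, 26, 20): truth gives 0; report 5 gives 15 > 0. Violating.
Others report (5, 5, 5): truth gives 0; no alternative beats it.
Others report (5, 5, 10): truth gives 0; no alternative beats it.
(Checking all 64 profiles: 11 have a profitable deviation, 53 do not.)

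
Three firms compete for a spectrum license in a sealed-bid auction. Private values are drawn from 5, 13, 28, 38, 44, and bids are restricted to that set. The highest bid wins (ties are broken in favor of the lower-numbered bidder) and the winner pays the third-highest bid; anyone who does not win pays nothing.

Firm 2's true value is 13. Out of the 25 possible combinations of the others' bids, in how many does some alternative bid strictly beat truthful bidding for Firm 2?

Others bid (5, 28): truth gives 0; bid 28 gives 8 > 0. Violating.
Others bid (5, 38): truth gives 0; bid 38 gives 8 > 0. Violating.
Others bid (5, 44): truth gives 0; bid 44 gives 8 > 0. Violating.
Others bid (13, 5): truth gives 0; bid 28 gives 8 > 0. Violating.
Others bid (5, 5): truth gives 8; no alternative beats it.
Others bid (5, 13): truth gives 8; no alternative beats it.
(Checking all 25 profiles: 6 have a profitable deviation, 19 do not.)

6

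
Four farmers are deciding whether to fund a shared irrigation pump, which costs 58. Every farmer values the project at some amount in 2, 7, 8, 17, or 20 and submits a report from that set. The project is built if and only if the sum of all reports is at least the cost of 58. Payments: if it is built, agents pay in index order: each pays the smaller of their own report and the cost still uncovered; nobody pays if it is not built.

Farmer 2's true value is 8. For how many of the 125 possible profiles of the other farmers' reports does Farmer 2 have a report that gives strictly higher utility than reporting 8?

Others report (17, 17, 17): truth gives 0; report 7 gives 1 > 0. Violating.
Others report (17, 17, 20): truth gives 0; report 7 gives 1 > 0. Violating.
Others report (17, 20, 17): truth gives 0; report 7 gives 1 > 0. Violating.
Others report (17, 20, 20): truth gives 0; report 2 gives 6 > 0. Violating.
Others report (2, 2, 2): truth gives 0; no alternative beats it.
Others report (2, 2, 7): truth gives 0; no alternative beats it.
(Checking all 125 profiles: 8 have a profitable deviation, 117 do not.)

8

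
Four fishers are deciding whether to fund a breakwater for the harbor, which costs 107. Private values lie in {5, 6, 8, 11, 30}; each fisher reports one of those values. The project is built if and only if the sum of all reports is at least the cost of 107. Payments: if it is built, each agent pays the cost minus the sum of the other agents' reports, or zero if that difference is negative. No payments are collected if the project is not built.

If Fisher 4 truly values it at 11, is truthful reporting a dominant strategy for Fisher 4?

Yes

Check each profile of the others' reports and compare truth against every alternative report.
Others report (5, 5, 5): truth gives 0, best alternative gives 0.
Others report (5, 5, 6): truth gives 0, best alternative gives 0.
Others report (5, 5, 8): truth gives 0, best alternative gives 0.
Others report (5, 5, 11): truth gives 0, best alternative gives 0.
Others report (5, 5, 30): truth gives 0, best alternative gives 0.
Others report (5, 6, 5): truth gives 0, best alternative gives 0.
(Remaining 119 profiles checked similarly; truth is weakly best in each.)
In every case the truthful report is at least as good as any alternative, so it is a dominant strategy.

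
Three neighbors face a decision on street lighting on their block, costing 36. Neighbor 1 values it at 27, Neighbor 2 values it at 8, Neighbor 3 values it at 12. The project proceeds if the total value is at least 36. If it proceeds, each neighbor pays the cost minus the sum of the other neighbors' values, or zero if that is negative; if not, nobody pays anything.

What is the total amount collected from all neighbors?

17

Total value 47 ≥ cost 36, so it is built.
Neighbor 1: others sum to 20; max(0, 36 - 20) = 16.
Neighbor 2: others sum to 39; max(0, 36 - 39) = 0.
Neighbor 3: others sum to 35; max(0, 36 - 35) = 1.
Total collected = 16 + 0 + 1 = 17.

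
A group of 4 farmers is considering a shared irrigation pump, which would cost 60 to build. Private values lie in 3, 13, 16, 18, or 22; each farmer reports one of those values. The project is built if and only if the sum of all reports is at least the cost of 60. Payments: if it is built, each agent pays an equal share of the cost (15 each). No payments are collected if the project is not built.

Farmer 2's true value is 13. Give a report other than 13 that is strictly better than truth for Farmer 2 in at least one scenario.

3

Suppose Farmer 1 reports 3, Farmer 3 reports 22 and Farmer 4 reports 22.
Report 13: project built, pays 15, utility 13 - 15 = -2.
Report 3: project not built, utility 0.
So reporting 3 beats truth here (0 > -2).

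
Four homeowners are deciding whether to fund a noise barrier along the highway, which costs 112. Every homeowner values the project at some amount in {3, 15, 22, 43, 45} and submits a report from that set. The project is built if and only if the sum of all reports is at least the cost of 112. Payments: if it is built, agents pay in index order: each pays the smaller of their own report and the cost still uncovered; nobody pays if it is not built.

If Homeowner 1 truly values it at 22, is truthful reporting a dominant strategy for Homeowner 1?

No

Consider the case where Homeowner 2 reports 15, Homeowner 3 reports 43 and Homeowner 4 reports 43.
Truthful report 22: project built, pays 22, utility 22 - 22 = 0.
Report 15 instead: project built, pays 15, utility 22 - 15 = 7.
Since 7 > 0, reporting 15 is strictly better here, so truthful reporting is not dominant.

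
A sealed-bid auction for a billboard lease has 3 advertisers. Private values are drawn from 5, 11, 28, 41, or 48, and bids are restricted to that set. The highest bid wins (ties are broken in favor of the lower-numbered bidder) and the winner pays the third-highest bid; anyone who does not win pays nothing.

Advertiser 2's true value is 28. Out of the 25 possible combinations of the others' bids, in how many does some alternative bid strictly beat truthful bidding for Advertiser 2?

8

Others bid (5, 41): truth gives 0; bid 41 gives 23 > 0. Violating.
Others bid (5, 48): truth gives 0; bid 48 gives 23 > 0. Violating.
Others bid (11, 41): truth gives 0; bid 41 gives 17 > 0. Violating.
Others bid (11, 48): truth gives 0; bid 48 gives 17 > 0. Violating.
Others bid (5, 5): truth gives 23; no alternative beats it.
Others bid (5, 11): truth gives 23; no alternative beats it.
(Checking all 25 profiles: 8 have a profitable deviation, 17 do not.)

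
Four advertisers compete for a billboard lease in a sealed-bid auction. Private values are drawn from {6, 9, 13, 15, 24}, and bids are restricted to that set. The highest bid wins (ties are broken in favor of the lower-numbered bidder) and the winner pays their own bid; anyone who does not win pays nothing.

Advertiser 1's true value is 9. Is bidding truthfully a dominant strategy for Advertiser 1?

No

Consider the case where Advertiser 2 bids 6, Advertiser 3 bids 6 and Advertiser 4 bids 6.
Truthful bid 9: wins, pays 9, utility 9 - 9 = 0.
Bid 6 instead: wins, pays 6, utility 9 - 6 = 3.
Since 3 > 0, bidding 6 is strictly better here, so truthful bidding is not dominant.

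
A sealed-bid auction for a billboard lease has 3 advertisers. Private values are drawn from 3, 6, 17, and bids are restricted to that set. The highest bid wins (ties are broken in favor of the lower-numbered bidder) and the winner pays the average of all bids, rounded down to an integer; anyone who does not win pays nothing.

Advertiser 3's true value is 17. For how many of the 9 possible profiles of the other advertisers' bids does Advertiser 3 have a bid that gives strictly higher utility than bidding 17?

1

Others bid (3, 3): truth gives 10; bid 6 gives 13 > 10. Violating.
Others bid (3, 6): truth gives 9; no alternative beats it.
Others bid (3, 17): truth gives 0; no alternative beats it.
(Checking all 9 profiles: 1 has a profitable deviation, 8 do not.)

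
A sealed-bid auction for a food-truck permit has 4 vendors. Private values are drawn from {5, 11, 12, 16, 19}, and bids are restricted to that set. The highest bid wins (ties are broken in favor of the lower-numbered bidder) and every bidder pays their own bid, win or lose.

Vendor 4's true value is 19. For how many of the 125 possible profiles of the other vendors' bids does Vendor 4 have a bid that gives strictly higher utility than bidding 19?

88

Others bid (5, 5, 5): truth gives 0; bid 11 gives 8 > 0. Violating.
Others bid (5, 5, 11): truth gives 0; bid 12 gives 7 > 0. Violating.
Others bid (5, 5, 12): truth gives 0; bid 16 gives 3 > 0. Violating.
Others bid (5, 5, 19): truth gives -19; bid 5 gives -5 > -19. Violating.
Others bid (5, 5, 16): truth gives 0; no alternative beats it.
Others bid (5, 11, 16): truth gives 0; no alternative beats it.
(Checking all 125 profiles: 88 have a profitable deviation, 37 do not.)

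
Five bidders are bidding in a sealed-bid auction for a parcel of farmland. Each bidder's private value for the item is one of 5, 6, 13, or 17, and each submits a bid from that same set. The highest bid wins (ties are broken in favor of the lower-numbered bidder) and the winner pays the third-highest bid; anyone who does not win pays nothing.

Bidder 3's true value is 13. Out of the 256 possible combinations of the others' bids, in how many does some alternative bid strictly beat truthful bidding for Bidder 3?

Others bid (5, 5, 5, 17): truth gives 0; bid 17 gives 8 > 0. Violating.
Others bid (5, 5, 6, 17): truth gives 0; bid 17 gives 7 > 0. Violating.
Others bid (5, 5, 17, 5): truth gives 0; bid 17 gives 8 > 0. Violating.
Others bid (5, 5, 17, 6): truth gives 0; bid 17 gives 7 > 0. Violating.
Others bid (5, 5, 5, 5): truth gives 8; no alternative beats it.
Others bid (5, 5, 5, 6): truth gives 8; no alternative beats it.
(Checking all 256 profiles: 32 have a profitable deviation, 224 do not.)

32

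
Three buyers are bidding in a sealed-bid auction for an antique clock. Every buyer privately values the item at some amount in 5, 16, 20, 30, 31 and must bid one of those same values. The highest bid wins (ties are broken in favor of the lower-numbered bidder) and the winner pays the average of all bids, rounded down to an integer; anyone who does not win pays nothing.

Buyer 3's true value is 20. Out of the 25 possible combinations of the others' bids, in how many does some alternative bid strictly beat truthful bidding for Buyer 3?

Others bid (5, 5): truth gives 10; bid 16 gives 12 > 10. Violating.
Others bid (5, 20): truth gives 0; bid 30 gives 2 > 0. Violating.
Others bid (20, 5): truth gives 0; bid 30 gives 2 > 0. Violating.
Others bid (5, 16): truth gives 7; no alternative beats it.
Others bid (5, 30): truth gives 0; no alternative beats it.
(Checking all 25 profiles: 3 have a profitable deviation, 22 do not.)

3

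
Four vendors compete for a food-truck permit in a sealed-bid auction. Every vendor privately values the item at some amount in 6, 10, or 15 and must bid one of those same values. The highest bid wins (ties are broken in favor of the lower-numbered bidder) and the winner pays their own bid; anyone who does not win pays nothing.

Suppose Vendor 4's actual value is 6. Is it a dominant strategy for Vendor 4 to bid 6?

Yes

Check each profile of the others' bids and compare truth against every alternative bid.
Others bid (6, 6, 6): truth gives 0, best alternative gives -4.
Others bid (6, 6, 10): truth gives 0, best alternative gives 0.
Others bid (6, 6, 15): truth gives 0, best alternative gives 0.
Others bid (6, 10, 6): truth gives 0, best alternative gives 0.
Others bid (6, 10, 10): truth gives 0, best alternative gives 0.
Others bid (6, 10, 15): truth gives 0, best alternative gives 0.
(Remaining 21 profiles checked similarly; truth is weakly best in each.)
In every case the truthful bid is at least as good as any alternative, so it is a dominant strategy.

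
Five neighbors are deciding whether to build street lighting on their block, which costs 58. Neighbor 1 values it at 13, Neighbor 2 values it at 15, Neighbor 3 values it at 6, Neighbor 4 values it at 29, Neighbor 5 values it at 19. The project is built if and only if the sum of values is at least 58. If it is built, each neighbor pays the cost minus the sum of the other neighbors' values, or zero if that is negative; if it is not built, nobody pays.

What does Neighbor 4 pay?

5

Total value 82 ≥ cost 58, so the project is built.
The other neighbors' values sum to 53.
Cost minus that sum is 58 - 53 = 5.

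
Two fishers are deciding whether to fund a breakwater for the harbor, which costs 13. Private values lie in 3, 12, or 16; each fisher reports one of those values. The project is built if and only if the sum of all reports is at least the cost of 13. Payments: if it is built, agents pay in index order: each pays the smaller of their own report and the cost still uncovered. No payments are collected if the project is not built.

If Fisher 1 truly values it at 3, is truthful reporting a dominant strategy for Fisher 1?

Check each profile of the others' reports and compare truth against every alternative report.
Others report (3): truth gives 0, best alternative gives -9.
Others report (12): truth gives 0, best alternative gives -9.
Others report (16): truth gives 0, best alternative gives -9.
In every case the truthful report is at least as good as any alternative, so it is a dominant strategy.

Yes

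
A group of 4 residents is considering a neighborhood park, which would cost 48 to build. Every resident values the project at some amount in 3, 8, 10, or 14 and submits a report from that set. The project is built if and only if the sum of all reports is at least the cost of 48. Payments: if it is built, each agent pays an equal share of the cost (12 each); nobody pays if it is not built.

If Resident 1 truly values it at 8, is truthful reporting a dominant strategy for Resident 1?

Consider the case where Resident 2 reports 14, Resident 3 reports 14 and Resident 4 reports 14.
Truthful report 8: project built, pays 12, utility 8 - 12 = -4.
Report 3 instead: project not built, utility 0.
Since 0 > -4, reporting 3 is strictly better here, so truthful reporting is not dominant.

No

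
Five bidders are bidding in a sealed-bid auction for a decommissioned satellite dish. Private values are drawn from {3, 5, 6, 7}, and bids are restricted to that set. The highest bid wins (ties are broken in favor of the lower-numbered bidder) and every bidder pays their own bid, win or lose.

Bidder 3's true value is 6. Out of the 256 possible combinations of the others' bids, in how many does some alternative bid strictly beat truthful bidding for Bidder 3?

Others bid (3, 3, 3, 3): truth gives 0; bid 5 gives 1 > 0. Violating.
Others bid (3, 3, 3, 5): truth gives 0; bid 5 gives 1 > 0. Violating.
Others bid (3, 3, 3, 7): truth gives -6; bid 7 gives -1 > -6. Violating.
Others bid (3, 3, 5, 3): truth gives 0; bid 5 gives 1 > 0. Violating.
Others bid (3, 3, 3, 6): truth gives 0; no alternative beats it.
Others bid (3, 3, 5, 6): truth gives 0; no alternative beats it.
(Checking all 256 profiles: 224 have a profitable deviation, 32 do not.)

224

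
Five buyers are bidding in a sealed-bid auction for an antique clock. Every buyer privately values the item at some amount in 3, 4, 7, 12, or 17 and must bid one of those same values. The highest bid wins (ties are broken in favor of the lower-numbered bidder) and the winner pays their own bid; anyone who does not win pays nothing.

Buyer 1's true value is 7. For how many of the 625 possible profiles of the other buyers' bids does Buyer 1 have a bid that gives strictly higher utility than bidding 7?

Others bid (3, 3, 3, 3): truth gives 0; bid 3 gives 4 > 0. Violating.
Others bid (3, 3, 3, 4): truth gives 0; bid 4 gives 3 > 0. Violating.
Others bid (3, 3, 4, 3): truth gives 0; bid 4 gives 3 > 0. Violating.
Others bid (3, 3, 4, 4): truth gives 0; bid 4 gives 3 > 0. Violating.
Others bid (3, 3, 3, 7): truth gives 0; no alternative beats it.
Others bid (3, 3, 3, 12): truth gives 0; no alternative beats it.
(Checking all 625 profiles: 16 have a profitable deviation, 609 do not.)

16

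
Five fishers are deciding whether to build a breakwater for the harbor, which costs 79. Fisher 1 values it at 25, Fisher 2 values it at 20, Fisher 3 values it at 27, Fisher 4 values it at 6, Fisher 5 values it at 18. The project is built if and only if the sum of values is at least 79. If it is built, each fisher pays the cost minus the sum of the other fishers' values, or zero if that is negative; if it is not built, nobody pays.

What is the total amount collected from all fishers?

22

Total value 96 ≥ cost 79, so it is built.
Fisher 1: others sum to 71; max(0, 79 - 71) = 8.
Fisher 2: others sum to 76; max(0, 79 - 76) = 3.
Fisher 3: others sum to 69; max(0, 79 - 69) = 10.
Fisher 4: others sum to 90; max(0, 79 - 90) = 0.
Fisher 5: others sum to 78; max(0, 79 - 78) = 1.
Total collected = 8 + 3 + 10 + 0 + 1 = 22.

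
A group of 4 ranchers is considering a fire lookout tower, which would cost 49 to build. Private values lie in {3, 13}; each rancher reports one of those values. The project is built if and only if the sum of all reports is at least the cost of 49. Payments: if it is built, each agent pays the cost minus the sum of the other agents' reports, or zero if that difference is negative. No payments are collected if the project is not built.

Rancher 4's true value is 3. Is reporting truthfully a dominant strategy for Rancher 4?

Check each profile of the others' reports and compare truth against every alternative report.
Others report (13, 13, 13): truth gives 0, best alternative gives -7.
Others report (3, 3, 3): truth gives 0, best alternative gives 0.
Others report (3, 3, 13): truth gives 0, best alternative gives 0.
Others report (3, 13, 3): truth gives 0, best alternative gives 0.
Others report (3, 13, 13): truth gives 0, best alternative gives 0.
Others report (13, 3, 3): truth gives 0, best alternative gives 0.
(Remaining 2 profiles checked similarly; truth is weakly best in each.)
In every case the truthful report is at least as good as any alternative, so it is a dominant strategy.

Yes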